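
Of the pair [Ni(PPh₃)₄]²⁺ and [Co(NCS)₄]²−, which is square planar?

[Ni(PPh₃)₄]²⁺

For [Ni(PPh₃)₄]²⁺: Summing ligand charges against the +2 overall charge gives an oxidation state of +2 for nickel. Nickel is a group-10 element; Ni(II) is therefore d⁸. Triphenylphosphine is a strong-field ligand (high in the spectrochemical series). A 3d d⁸ ion with strong-field ligands gains enough CFSE to favour square planar over tetrahedral. → square planar.
For [Co(NCS)₄]²−: Summing ligand charges against the −2 overall charge gives an oxidation state of +2 for cobalt. Cobalt is a group-9 element; Co(II) is therefore d⁷. For a high-spin 3d d⁷ ion with weak-field ligands the small Δₜ gives little square-planar CFSE advantage, so four ligands adopt the sterically favoured tetrahedral geometry. → tetrahedral.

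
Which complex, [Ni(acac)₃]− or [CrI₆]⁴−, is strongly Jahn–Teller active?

[CrI₆]⁴−

[Ni(acac)₃]−: Summing ligand charges against the −1 overall charge gives an oxidation state of +2 for nickel. Ni sits in group 10, so the d-electron count is 10 − 2 = 8. The d⁸ configuration leaves the e_g set evenly filled (or empty) — no strong Jahn–Teller driving force.
[CrI₆]⁴−: Each iodide is −1; balancing the −4 overall charge requires Cr(II). Group 6 minus oxidation state 2 gives a d⁴ configuration. Iodide is a weak-field ligand for a first-row metal, so the complex is high-spin. The t₂g³e_g¹ (high-spin) configuration has an unevenly filled e_g set; the Jahn–Teller theorem predicts a tetragonal distortion (typically axial elongation) to lift the degeneracy.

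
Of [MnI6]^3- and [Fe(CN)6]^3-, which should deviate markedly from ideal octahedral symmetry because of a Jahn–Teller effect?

[MnI6]^3-

[MnI6]^3-: Each iodide is −1; balancing the −3 overall charge requires Mn(III). Mn sits in group 7, so the d-electron count is 7 − 3 = 4. Iodide is a weak-field ligand for a first-row metal, so the complex is high-spin. The t₂g³e_g¹ (high-spin) configuration has an unevenly filled e_g set; the Jahn–Teller theorem predicts a tetragonal distortion (typically axial elongation) to lift the degeneracy.
[Fe(CN)6]^3-: Summing ligand charges against the −3 overall charge gives an oxidation state of +3 for iron. Iron is a group-8 element; Fe(III) is therefore d⁵. Cyanide is a strong-field ligand (high in the spectrochemical series) for a first-row metal, so the complex is low-spin. The d⁵ configuration leaves the e_g set evenly filled (or empty) — no strong Jahn–Teller driving force.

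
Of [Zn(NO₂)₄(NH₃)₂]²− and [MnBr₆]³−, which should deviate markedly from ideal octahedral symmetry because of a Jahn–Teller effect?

[Zn(NO₂)₄(NH₃)₂]²−: Summing ligand charges against the −2 overall charge gives an oxidation state of +2 for zinc. Zn sits in group 12, so the d-electron count is 12 − 2 = 10. The d¹⁰ configuration leaves the e_g set evenly filled (or empty) — no strong Jahn–Teller driving force.
[MnBr₆]³−: Each bromide is −1; balancing the −3 overall charge requires Mn(III). Mn sits in group 7, so the d-electron count is 7 − 3 = 4. Bromide is a weak-field ligand for a first-row metal, so the complex is high-spin. The t₂g³e_g¹ (high-spin) configuration has an unevenly filled e_g set; the Jahn–Teller theorem predicts a tetragonal distortion (typically axial elongation) to lift the degeneracy.

[MnBr₆]³−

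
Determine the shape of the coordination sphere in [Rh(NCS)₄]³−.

Each isothiocyanate is −1; balancing the −3 overall charge requires Rh(I).
Rhodium is a group-9 element; Rh(I) is therefore d⁸.
Coordination number: 4.
A 4d d⁸ ion has a large crystal-field splitting; square planar leaves the high-energy d_{x²−y²} orbital empty and maximises CFSE.

square planar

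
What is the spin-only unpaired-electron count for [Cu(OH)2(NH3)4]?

Summing ligand charges against the 0 overall charge gives an oxidation state of +2 for copper.
Cu sits in group 11, so the d-electron count is 11 − 2 = 9.
In an octahedral field the d⁹ configuration is t₂g⁶e_g³ (only one arrangement possible), giving 1 unpaired electron.

1 unpaired electron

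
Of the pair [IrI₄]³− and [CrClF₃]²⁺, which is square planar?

For [IrI₄]³−: Ligand charges: each iodide is −1. With an overall charge of −3 the iridium centre must be in the +1 oxidation state. Group 9 minus oxidation state 1 gives a d⁸ configuration. A 5d d⁸ ion has a large crystal-field splitting; square planar leaves the high-energy d_{x²−y²} orbital empty and maximises CFSE. → square planar.
For [CrClF₃]²⁺: Each chloride is −1; each fluoride is −1; balancing the +2 overall charge requires Cr(VI). Group 6 minus oxidation state 6 gives a d⁰ configuration. A d⁰ ion has no crystal-field stabilisation preference between square planar and tetrahedral, so four ligands adopt the sterically favoured tetrahedral geometry. → tetrahedral.

[IrI₄]³−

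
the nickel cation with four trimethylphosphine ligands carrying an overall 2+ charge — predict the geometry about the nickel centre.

square planar

Summing ligand charges against the +2 overall charge gives an oxidation state of +2 for nickel.
Group 10 minus oxidation state 2 gives a d⁸ configuration.
With 4 monodentate ligands the coordination number is 4.
Trimethylphosphine is a strong-field ligand (high in the spectrochemical series).
A 3d d⁸ ion with strong-field ligands gains enough CFSE to favour square planar over tetrahedral.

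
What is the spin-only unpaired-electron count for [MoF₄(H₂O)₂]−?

3 unpaired electrons

Summing ligand charges against the −1 overall charge gives an oxidation state of +3 for molybdenum.
Group 6 minus oxidation state 3 gives a d³ configuration.
In an octahedral field the d³ configuration is t₂g³e_g⁰ (only one arrangement possible), giving 3 unpaired electrons.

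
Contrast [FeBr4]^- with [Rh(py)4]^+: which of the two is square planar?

For [FeBr4]^-: Each bromide is −1; balancing the −1 overall charge requires Fe(III). Iron is a group-8 element; Fe(III) is therefore d⁵. A high-spin d⁵ ion has zero CFSE in either geometry, so four ligands adopt the sterically favoured tetrahedral geometry. → tetrahedral.
For [Rh(py)4]^+: Summing ligand charges against the +1 overall charge gives an oxidation state of +1 for rhodium. Rh sits in group 9, so the d-electron count is 9 − 1 = 8. A 4d d⁸ ion has a large crystal-field splitting; square planar leaves the high-energy d_{x²−y²} orbital empty and maximises CFSE. → square planar.

[Rh(py)4]^+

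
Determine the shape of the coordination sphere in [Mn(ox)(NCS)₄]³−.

Each oxalate is −2; each isothiocyanate is −1; balancing the −3 overall charge requires Mn(III).
Manganese is a group-7 element; Mn(III) is therefore d⁴.
Counting donor atoms: 1×oxalate (bidentate) → 2 donors; 4×isothiocyanate (monodentate) → 4 donors. Coordination number = 6.
Six donors around a single metal centre give an octahedral coordination sphere.

octahedral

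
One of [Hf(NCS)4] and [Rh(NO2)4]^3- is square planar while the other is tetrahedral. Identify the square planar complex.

For [Hf(NCS)4]: Summing ligand charges against the 0 overall charge gives an oxidation state of +4 for hafnium. Hf sits in group 4, so the d-electron count is 4 − 4 = 0. A d⁰ ion has no crystal-field stabilisation preference between square planar and tetrahedral, so four ligands adopt the sterically favoured tetrahedral geometry. → tetrahedral.
For [Rh(NO2)4]^3-: Summing ligand charges against the −3 overall charge gives an oxidation state of +1 for rhodium. Group 9 minus oxidation state 1 gives a d⁸ configuration. A 4d d⁸ ion has a large crystal-field splitting; square planar leaves the high-energy d_{x²−y²} orbital empty and maximises CFSE. → square planar.

[Rh(NO2)4]^3-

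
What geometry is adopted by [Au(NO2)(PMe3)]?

Ligand charges: each nitro (N-bound nitrite) is −1; trimethylphosphine is neutral. With an overall charge of 0 the gold centre must be in the +1 oxidation state.
Au sits in group 11, so the d-electron count is 11 − 1 = 10.
With 2 monodentate ligands the coordination number is 2.
A d¹⁰ ion with only two ligands adopts a linear arrangement (sp hybridisation; no CFSE preference).

linear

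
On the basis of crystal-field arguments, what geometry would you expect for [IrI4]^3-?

square planar

Each iodide is −1; balancing the −3 overall charge requires Ir(I).
Group 9 minus oxidation state 1 gives a d⁸ configuration.
Coordination number: 4.
A 5d d⁸ ion has a large crystal-field splitting; square planar leaves the high-energy d_{x²−y²} orbital empty and maximises CFSE.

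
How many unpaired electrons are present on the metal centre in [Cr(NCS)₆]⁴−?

Summing ligand charges against the −4 overall charge gives an oxidation state of +2 for chromium.
Chromium is a group-6 element; Cr(II) is therefore d⁴.
The spin state decides the count: Isothiocyanate is a weak-field ligand for a first-row metal, so the complex is high-spin.
An octahedral high-spin d⁴ ion is t₂g³e_g¹, giving 4 unpaired electrons.

4 unpaired electrons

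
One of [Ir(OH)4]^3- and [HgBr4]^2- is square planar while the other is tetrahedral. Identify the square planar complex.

[Ir(OH)4]^3-

For [Ir(OH)4]^3-: Summing ligand charges against the −3 overall charge gives an oxidation state of +1 for iridium. Ir sits in group 9, so the d-electron count is 9 − 1 = 8. A 5d d⁸ ion has a large crystal-field splitting; square planar leaves the high-energy d_{x²−y²} orbital empty and maximises CFSE. → square planar.
For [HgBr4]^2-: Ligand charges: each bromide is −1. With an overall charge of −2 the mercury centre must be in the +2 oxidation state. Mercury is a group-12 element; Hg(II) is therefore d¹⁰. A d¹⁰ ion has no crystal-field stabilisation preference between square planar and tetrahedral, so four ligands adopt the sterically favoured tetrahedral geometry. → tetrahedral.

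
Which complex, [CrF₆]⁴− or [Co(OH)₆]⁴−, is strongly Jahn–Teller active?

[CrF₆]⁴−: Summing ligand charges against the −4 overall charge gives an oxidation state of +2 for chromium. Group 6 minus oxidation state 2 gives a d⁴ configuration. Fluoride is a weak-field ligand for a first-row metal, so the complex is high-spin. The t₂g³e_g¹ (high-spin) configuration has an unevenly filled e_g set; the Jahn–Teller theorem predicts a tetragonal distortion (typically axial elongation) to lift the degeneracy.
[Co(OH)₆]⁴−: Each hydroxide is −1; balancing the −4 overall charge requires Co(II). Co sits in group 9, so the d-electron count is 9 − 2 = 7. Hydroxide is a weak-field ligand for a first-row metal, so the complex is high-spin. The d⁷ configuration leaves the e_g set evenly filled (or empty) — no strong Jahn–Teller driving force.

[CrF₆]⁴−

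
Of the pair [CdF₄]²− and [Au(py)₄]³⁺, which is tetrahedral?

[CdF₄]²−

For [CdF₄]²−: Each fluoride is −1; balancing the −2 overall charge requires Cd(II). Group 12 minus oxidation state 2 gives a d¹⁰ configuration. A d¹⁰ ion has no crystal-field stabilisation preference between square planar and tetrahedral, so four ligands adopt the sterically favoured tetrahedral geometry. → tetrahedral.
For [Au(py)₄]³⁺: Pyridine is neutral; balancing the +3 overall charge requires Au(III). Gold is a group-11 element; Au(III) is therefore d⁸. A 5d d⁸ ion has a large crystal-field splitting; square planar leaves the high-energy d_{x²−y²} orbital empty and maximises CFSE. → square planar.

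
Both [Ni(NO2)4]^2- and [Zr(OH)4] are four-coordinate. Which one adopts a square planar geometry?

For [Ni(NO2)4]^2-: Summing ligand charges against the −2 overall charge gives an oxidation state of +2 for nickel. Group 10 minus oxidation state 2 gives a d⁸ configuration. Nitro (N-bound nitrite) is a strong-field ligand (high in the spectrochemical series). A 3d d⁸ ion with strong-field ligands gains enough CFSE to favour square planar over tetrahedral. → square planar.
For [Zr(OH)4]: Summing ligand charges against the 0 overall charge gives an oxidation state of +4 for zirconium. Zr sits in group 4, so the d-electron count is 4 − 4 = 0. A d⁰ ion has no crystal-field stabilisation preference between square planar and tetrahedral, so four ligands adopt the sterically favoured tetrahedral geometry. → tetrahedral.

[Ni(NO2)4]^2-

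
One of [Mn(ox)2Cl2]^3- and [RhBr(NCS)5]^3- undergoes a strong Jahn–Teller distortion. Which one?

[Mn(ox)2Cl2]^3-: Summing ligand charges against the −3 overall charge gives an oxidation state of +3 for manganese. Manganese is a group-7 element; Mn(III) is therefore d⁴. Chloride and oxalate are weak-field ligands for a first-row metal, so the complex is high-spin. The t₂g³e_g¹ (high-spin) configuration has an unevenly filled e_g set; the Jahn–Teller theorem predicts a tetragonal distortion (typically axial elongation) to lift the degeneracy.
[RhBr(NCS)5]^3-: Each bromide is −1; each isothiocyanate is −1; balancing the −3 overall charge requires Rh(III). Group 9 minus oxidation state 3 gives a d⁶ configuration. A 4d ion has a large Δₒ and is invariably low-spin. The d⁶ configuration leaves the e_g set evenly filled (or empty) — no strong Jahn–Teller driving force.

[Mn(ox)2Cl2]^3-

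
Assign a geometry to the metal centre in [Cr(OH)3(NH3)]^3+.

tetrahedral

Ligand charges: each hydroxide is −1; ammonia is neutral. With an overall charge of +3 the chromium centre must be in the +6 oxidation state.
Group 6 minus oxidation state 6 gives a d⁰ configuration.
With 4 monodentate ligands the coordination number is 4.
A d⁰ ion has no crystal-field stabilisation preference between square planar and tetrahedral, so four ligands adopt the sterically favoured tetrahedral geometry.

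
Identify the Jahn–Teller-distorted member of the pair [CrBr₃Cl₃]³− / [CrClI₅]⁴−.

[CrClI₅]⁴−

[CrBr₃Cl₃]³−: Each bromide is −1; each chloride is −1; balancing the −3 overall charge requires Cr(III). Chromium is a group-6 element; Cr(III) is therefore d³. The d³ configuration leaves the e_g set evenly filled (or empty) — no strong Jahn–Teller driving force.
[CrClI₅]⁴−: Ligand charges: each chloride is −1; each iodide is −1. With an overall charge of −4 the chromium centre must be in the +2 oxidation state. Group 6 minus oxidation state 2 gives a d⁴ configuration. Chloride and iodide are weak-field ligands for a first-row metal, so the complex is high-spin. The t₂g³e_g¹ (high-spin) configuration has an unevenly filled e_g set; the Jahn–Teller theorem predicts a tetragonal distortion (typically axial elongation) to lift the degeneracy.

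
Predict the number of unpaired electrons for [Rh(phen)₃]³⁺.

Summing ligand charges against the +3 overall charge gives an oxidation state of +3 for rhodium.
Rhodium is a group-9 element; Rh(III) is therefore d⁶.
Counting donor atoms: 3×1,10-phenanthroline (bidentate) → 6 donors. Coordination number = 6.
The spin state decides the count: a 4d ion has a large Δₒ and is invariably low-spin.
An octahedral low-spin d⁶ ion is t₂g⁶e_g⁰, giving 0 unpaired electrons.

0 unpaired electrons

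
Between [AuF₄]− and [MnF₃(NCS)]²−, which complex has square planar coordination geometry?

[AuF₄]−

For [AuF₄]−: Each fluoride is −1; balancing the −1 overall charge requires Au(III). Gold is a group-11 element; Au(III) is therefore d⁸. A 5d d⁸ ion has a large crystal-field splitting; square planar leaves the high-energy d_{x²−y²} orbital empty and maximises CFSE. → square planar.
For [MnF₃(NCS)]²−: Ligand charges: each fluoride is −1; each isothiocyanate is −1. With an overall charge of −2 the manganese centre must be in the +2 oxidation state. Mn sits in group 7, so the d-electron count is 7 − 2 = 5. A high-spin d⁵ ion has zero CFSE in either geometry, so four ligands adopt the sterically favoured tetrahedral geometry. → tetrahedral.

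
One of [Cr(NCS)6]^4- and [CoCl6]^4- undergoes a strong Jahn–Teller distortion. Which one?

[Cr(NCS)6]^4-

[Cr(NCS)6]^4-: Summing ligand charges against the −4 overall charge gives an oxidation state of +2 for chromium. Group 6 minus oxidation state 2 gives a d⁴ configuration. Isothiocyanate is a weak-field ligand for a first-row metal, so the complex is high-spin. The t₂g³e_g¹ (high-spin) configuration has an unevenly filled e_g set; the Jahn–Teller theorem predicts a tetragonal distortion (typically axial elongation) to lift the degeneracy.
[CoCl6]^4-: Ligand charges: each chloride is −1. With an overall charge of −4 the cobalt centre must be in the +2 oxidation state. Co sits in group 9, so the d-electron count is 9 − 2 = 7. Chloride is a weak-field ligand for a first-row metal, so the complex is high-spin. The d⁷ configuration leaves the e_g set evenly filled (or empty) — no strong Jahn–Teller driving force.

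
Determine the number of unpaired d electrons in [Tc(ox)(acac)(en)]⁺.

3

Each oxalate is −2; each acetylacetonate is −1; ethylenediamine is neutral; balancing the +1 overall charge requires Tc(IV).
Technetium is a group-7 element; Tc(IV) is therefore d³.
Counting donor atoms: 1×oxalate (bidentate) → 2 donors; 1×acetylacetonate (bidentate) → 2 donors; 1×ethylenediamine (bidentate) → 2 donors. Coordination number = 6.
In an octahedral field the d³ configuration is t₂g³e_g⁰ (only one arrangement possible), giving 3 unpaired electrons.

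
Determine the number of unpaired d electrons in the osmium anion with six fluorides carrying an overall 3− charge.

Summing ligand charges against the −3 overall charge gives an oxidation state of +3 for osmium.
Osmium is a group-8 element; Os(III) is therefore d⁵.
The spin state decides the count: a 5d ion has a large Δₒ and is invariably low-spin.
An octahedral low-spin d⁵ ion is t₂g⁵e_g⁰, giving 1 unpaired electron.

1 unpaired electron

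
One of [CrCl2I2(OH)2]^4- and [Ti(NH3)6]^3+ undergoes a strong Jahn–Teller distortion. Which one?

[CrCl2I2(OH)2]^4-

[CrCl2I2(OH)2]^4-: Ligand charges: each chloride is −1; each iodide is −1; each hydroxide is −1. With an overall charge of −4 the chromium centre must be in the +2 oxidation state. Chromium is a group-6 element; Cr(II) is therefore d⁴. Chloride, hydroxide, and iodide are weak-field ligands for a first-row metal, so the complex is high-spin. The t₂g³e_g¹ (high-spin) configuration has an unevenly filled e_g set; the Jahn–Teller theorem predicts a tetragonal distortion (typically axial elongation) to lift the degeneracy.
[Ti(NH3)6]^3+: Ammonia is neutral; balancing the +3 overall charge requires Ti(III). Ti sits in group 4, so the d-electron count is 4 − 3 = 1. The d¹ configuration leaves the e_g set evenly filled (or empty) — no strong Jahn–Teller driving force.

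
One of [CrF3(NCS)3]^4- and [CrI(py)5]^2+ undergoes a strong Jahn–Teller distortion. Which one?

[CrF3(NCS)3]^4-: Each fluoride is −1; each isothiocyanate is −1; balancing the −4 overall charge requires Cr(II). Cr sits in group 6, so the d-electron count is 6 − 2 = 4. Fluoride and isothiocyanate are weak-field ligands for a first-row metal, so the complex is high-spin. The t₂g³e_g¹ (high-spin) configuration has an unevenly filled e_g set; the Jahn–Teller theorem predicts a tetragonal distortion (typically axial elongation) to lift the degeneracy.
[CrI(py)5]^2+: Summing ligand charges against the +2 overall charge gives an oxidation state of +3 for chromium. Group 6 minus oxidation state 3 gives a d³ configuration. The d³ configuration leaves the e_g set evenly filled (or empty) — no strong Jahn–Teller driving force.

[CrF3(NCS)3]^4-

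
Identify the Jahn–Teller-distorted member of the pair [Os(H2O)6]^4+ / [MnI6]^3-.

[Os(H2O)6]^4+: Water is neutral; balancing the +4 overall charge requires Os(IV). Os sits in group 8, so the d-electron count is 8 − 4 = 4. A 5d ion has a large Δₒ and is invariably low-spin. The d⁴ configuration leaves the e_g set evenly filled (or empty) — no strong Jahn–Teller driving force.
[MnI6]^3-: Ligand charges: each iodide is −1. With an overall charge of −3 the manganese centre must be in the +3 oxidation state. Group 7 minus oxidation state 3 gives a d⁴ configuration. Iodide is a weak-field ligand for a first-row metal, so the complex is high-spin. The t₂g³e_g¹ (high-spin) configuration has an unevenly filled e_g set; the Jahn–Teller theorem predicts a tetragonal distortion (typically axial elongation) to lift the degeneracy.

[MnI6]^3-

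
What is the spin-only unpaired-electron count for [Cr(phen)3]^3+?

3 unpaired electrons

Ligand charges: 1,10-phenanthroline is neutral. With an overall charge of +3 the chromium centre must be in the +3 oxidation state.
Cr sits in group 6, so the d-electron count is 6 − 3 = 3.
Counting donor atoms: 3×1,10-phenanthroline (bidentate) → 6 donors. Coordination number = 6.
In an octahedral field the d³ configuration is t₂g³e_g⁰ (only one arrangement possible), giving 3 unpaired electrons.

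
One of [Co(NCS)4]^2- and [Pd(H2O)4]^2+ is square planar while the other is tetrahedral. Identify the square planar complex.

[Pd(H2O)4]^2+

For [Co(NCS)4]^2-: Summing ligand charges against the −2 overall charge gives an oxidation state of +2 for cobalt. Cobalt is a group-9 element; Co(II) is therefore d⁷. For a high-spin 3d d⁷ ion with weak-field ligands the small Δₜ gives little square-planar CFSE advantage, so four ligands adopt the sterically favoured tetrahedral geometry. → tetrahedral.
For [Pd(H2O)4]^2+: Ligand charges: water is neutral. With an overall charge of +2 the palladium centre must be in the +2 oxidation state. Group 10 minus oxidation state 2 gives a d⁸ configuration. A 4d d⁸ ion has a large crystal-field splitting; square planar leaves the high-energy d_{x²−y²} orbital empty and maximises CFSE. → square planar.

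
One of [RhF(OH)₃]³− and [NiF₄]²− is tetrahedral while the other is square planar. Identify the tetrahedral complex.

For [RhF(OH)₃]³−: Each fluoride is −1; each hydroxide is −1; balancing the −3 overall charge requires Rh(I). Rh sits in group 9, so the d-electron count is 9 − 1 = 8. A 4d d⁸ ion has a large crystal-field splitting; square planar leaves the high-energy d_{x²−y²} orbital empty and maximises CFSE. → square planar.
For [NiF₄]²−: Ligand charges: each fluoride is −1. With an overall charge of −2 the nickel centre must be in the +2 oxidation state. Ni sits in group 10, so the d-electron count is 10 − 2 = 8. Fluoride is a weak-field ligand. With weak-field ligands the CFSE gain from square planar is small, so a 3d d⁸ ion takes the sterically preferred tetrahedral geometry. → tetrahedral.

[NiF₄]²−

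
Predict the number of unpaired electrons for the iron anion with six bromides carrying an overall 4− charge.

Ligand charges: each bromide is −1. With an overall charge of −4 the iron centre must be in the +2 oxidation state.
Group 8 minus oxidation state 2 gives a d⁶ configuration.
The spin state decides the count: Bromide is a weak-field ligand for a first-row metal, so the complex is high-spin.
An octahedral high-spin d⁶ ion is t₂g⁴e_g², giving 4 unpaired electrons.

4 unpaired electrons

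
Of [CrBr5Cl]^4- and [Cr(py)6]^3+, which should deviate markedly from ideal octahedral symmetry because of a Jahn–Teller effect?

[CrBr5Cl]^4-: Summing ligand charges against the −4 overall charge gives an oxidation state of +2 for chromium. Chromium is a group-6 element; Cr(II) is therefore d⁴. Bromide and chloride are weak-field ligands for a first-row metal, so the complex is high-spin. The t₂g³e_g¹ (high-spin) configuration has an unevenly filled e_g set; the Jahn–Teller theorem predicts a tetragonal distortion (typically axial elongation) to lift the degeneracy.
[Cr(py)6]^3+: Pyridine is neutral; balancing the +3 overall charge requires Cr(III). Chromium is a group-6 element; Cr(III) is therefore d³. The d³ configuration leaves the e_g set evenly filled (or empty) — no strong Jahn–Teller driving force.

[CrBr5Cl]^4-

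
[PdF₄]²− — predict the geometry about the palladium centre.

square planar

Each fluoride is −1; balancing the −2 overall charge requires Pd(II).
Pd sits in group 10, so the d-electron count is 10 − 2 = 8.
With 4 monodentate ligands the coordination number is 4.
A 4d d⁸ ion has a large crystal-field splitting; square planar leaves the high-energy d_{x²−y²} orbital empty and maximises CFSE.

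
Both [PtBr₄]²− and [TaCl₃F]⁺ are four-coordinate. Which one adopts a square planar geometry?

For [PtBr₄]²−: Each bromide is −1; balancing the −2 overall charge requires Pt(II). Pt sits in group 10, so the d-electron count is 10 − 2 = 8. A 5d d⁸ ion has a large crystal-field splitting; square planar leaves the high-energy d_{x²−y²} orbital empty and maximises CFSE. → square planar.
For [TaCl₃F]⁺: Ligand charges: each chloride is −1; each fluoride is −1. With an overall charge of +1 the tantalum centre must be in the +5 oxidation state. Group 5 minus oxidation state 5 gives a d⁰ configuration. A d⁰ ion has no crystal-field stabilisation preference between square planar and tetrahedral, so four ligands adopt the sterically favoured tetrahedral geometry. → tetrahedral.

[PtBr₄]²−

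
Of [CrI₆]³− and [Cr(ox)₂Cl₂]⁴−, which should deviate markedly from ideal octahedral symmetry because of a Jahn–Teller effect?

[CrI₆]³−: Each iodide is −1; balancing the −3 overall charge requires Cr(III). Chromium is a group-6 element; Cr(III) is therefore d³. The d³ configuration leaves the e_g set evenly filled (or empty) — no strong Jahn–Teller driving force.
[Cr(ox)₂Cl₂]⁴−: Ligand charges: each oxalate is −2; each chloride is −1. With an overall charge of −4 the chromium centre must be in the +2 oxidation state. Cr sits in group 6, so the d-electron count is 6 − 2 = 4. Chloride and oxalate are weak-field ligands for a first-row metal, so the complex is high-spin. The t₂g³e_g¹ (high-spin) configuration has an unevenly filled e_g set; the Jahn–Teller theorem predicts a tetragonal distortion (typically axial elongation) to lift the degeneracy.

[Cr(ox)₂Cl₂]⁴−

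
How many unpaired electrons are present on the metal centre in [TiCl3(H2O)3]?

1

Each chloride is −1; water is neutral; balancing the 0 overall charge requires Ti(III).
Group 4 minus oxidation state 3 gives a d¹ configuration.
In an octahedral field the d¹ configuration is t₂g¹e_g⁰ (only one arrangement possible), giving 1 unpaired electron.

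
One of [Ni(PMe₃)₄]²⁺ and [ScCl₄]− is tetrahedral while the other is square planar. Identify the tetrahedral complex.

[ScCl₄]−

For [Ni(PMe₃)₄]²⁺: Ligand charges: trimethylphosphine is neutral. With an overall charge of +2 the nickel centre must be in the +2 oxidation state. Group 10 minus oxidation state 2 gives a d⁸ configuration. Trimethylphosphine is a strong-field ligand (high in the spectrochemical series). A 3d d⁸ ion with strong-field ligands gains enough CFSE to favour square planar over tetrahedral. → square planar.
For [ScCl₄]−: Summing ligand charges against the −1 overall charge gives an oxidation state of +3 for scandium. Group 3 minus oxidation state 3 gives a d⁰ configuration. A d⁰ ion has no crystal-field stabilisation preference between square planar and tetrahedral, so four ligands adopt the sterically favoured tetrahedral geometry. → tetrahedral.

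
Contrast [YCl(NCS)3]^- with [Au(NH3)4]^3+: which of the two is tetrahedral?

For [YCl(NCS)3]^-: Each chloride is −1; each isothiocyanate is −1; balancing the −1 overall charge requires Y(III). Yttrium is a group-3 element; Y(III) is therefore d⁰. A d⁰ ion has no crystal-field stabilisation preference between square planar and tetrahedral, so four ligands adopt the sterically favoured tetrahedral geometry. → tetrahedral.
For [Au(NH3)4]^3+: Summing ligand charges against the +3 overall charge gives an oxidation state of +3 for gold. Group 11 minus oxidation state 3 gives a d⁸ configuration. A 5d d⁸ ion has a large crystal-field splitting; square planar leaves the high-energy d_{x²−y²} orbital empty and maximises CFSE. → square planar.

[YCl(NCS)3]^-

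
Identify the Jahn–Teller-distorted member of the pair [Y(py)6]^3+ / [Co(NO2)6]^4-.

[Co(NO2)6]^4-

[Y(py)6]^3+: Pyridine is neutral; balancing the +3 overall charge requires Y(III). Group 3 minus oxidation state 3 gives a d⁰ configuration. The d⁰ configuration leaves the e_g set evenly filled (or empty) — no strong Jahn–Teller driving force.
[Co(NO2)6]^4-: Summing ligand charges against the −4 overall charge gives an oxidation state of +2 for cobalt. Group 9 minus oxidation state 2 gives a d⁷ configuration. Nitro (N-bound nitrite) is a strong-field ligand (high in the spectrochemical series) for a first-row metal, so the complex is low-spin. The t₂g⁶e_g¹ (low-spin) configuration has an unevenly filled e_g set; the Jahn–Teller theorem predicts a tetragonal distortion (typically axial elongation) to lift the degeneracy.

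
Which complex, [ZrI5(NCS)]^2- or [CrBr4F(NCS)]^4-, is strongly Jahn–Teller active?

[ZrI5(NCS)]^2-: Summing ligand charges against the −2 overall charge gives an oxidation state of +4 for zirconium. Zr sits in group 4, so the d-electron count is 4 − 4 = 0. The d⁰ configuration leaves the e_g set evenly filled (or empty) — no strong Jahn–Teller driving force.
[CrBr4F(NCS)]^4-: Summing ligand charges against the −4 overall charge gives an oxidation state of +2 for chromium. Group 6 minus oxidation state 2 gives a d⁴ configuration. Bromide, fluoride, and isothiocyanate are weak-field ligands for a first-row metal, so the complex is high-spin. The t₂g³e_g¹ (high-spin) configuration has an unevenly filled e_g set; the Jahn–Teller theorem predicts a tetragonal distortion (typically axial elongation) to lift the degeneracy.

[CrBr4F(NCS)]^4-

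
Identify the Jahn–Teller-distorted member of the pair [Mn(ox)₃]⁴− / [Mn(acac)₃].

[Mn(ox)₃]⁴−: Ligand charges: each oxalate is −2. With an overall charge of −4 the manganese centre must be in the +2 oxidation state. Group 7 minus oxidation state 2 gives a d⁵ configuration. Oxalate is a weak-field ligand for a first-row metal, so the complex is high-spin. The d⁵ configuration leaves the e_g set evenly filled (or empty) — no strong Jahn–Teller driving force.
[Mn(acac)₃]: Each acetylacetonate is −1; balancing the 0 overall charge requires Mn(III). Mn sits in group 7, so the d-electron count is 7 − 3 = 4. Acetylacetonate is a weak-field ligand for a first-row metal, so the complex is high-spin. The t₂g³e_g¹ (high-spin) configuration has an unevenly filled e_g set; the Jahn–Teller theorem predicts a tetragonal distortion (typically axial elongation) to lift the degeneracy.

[Mn(acac)₃]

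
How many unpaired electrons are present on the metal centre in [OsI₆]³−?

1

Ligand charges: each iodide is −1. With an overall charge of −3 the osmium centre must be in the +3 oxidation state.
Os sits in group 8, so the d-electron count is 8 − 3 = 5.
The spin state decides the count: a 5d ion has a large Δₒ and is invariably low-spin.
An octahedral low-spin d⁵ ion is t₂g⁵e_g⁰, giving 1 unpaired electron.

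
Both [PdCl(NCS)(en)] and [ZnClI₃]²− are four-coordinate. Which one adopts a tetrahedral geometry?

For [PdCl(NCS)(en)]: Ligand charges: each chloride is −1; each isothiocyanate is −1; ethylenediamine is neutral. With an overall charge of 0 the palladium centre must be in the +2 oxidation state. Group 10 minus oxidation state 2 gives a d⁸ configuration. A 4d d⁸ ion has a large crystal-field splitting; square planar leaves the high-energy d_{x²−y²} orbital empty and maximises CFSE. → square planar.
For [ZnClI₃]²−: Ligand charges: each chloride is −1; each iodide is −1. With an overall charge of −2 the zinc centre must be in the +2 oxidation state. Group 12 minus oxidation state 2 gives a d¹⁰ configuration. A d¹⁰ ion has no crystal-field stabilisation preference between square planar and tetrahedral, so four ligands adopt the sterically favoured tetrahedral geometry. → tetrahedral.

[ZnClI₃]²−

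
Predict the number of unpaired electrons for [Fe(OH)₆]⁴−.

Each hydroxide is −1; balancing the −4 overall charge requires Fe(II).
Group 8 minus oxidation state 2 gives a d⁶ configuration.
The spin state decides the count: Hydroxide is a weak-field ligand for a first-row metal, so the complex is high-spin.
An octahedral high-spin d⁶ ion is t₂g⁴e_g², giving 4 unpaired electrons.

4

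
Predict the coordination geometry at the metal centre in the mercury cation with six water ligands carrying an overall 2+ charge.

octahedral

Summing ligand charges against the +2 overall charge gives an oxidation state of +2 for mercury.
Group 12 minus oxidation state 2 gives a d¹⁰ configuration.
With 6 monodentate ligands the coordination number is 6.
Six donors around a single metal centre give an octahedral coordination sphere.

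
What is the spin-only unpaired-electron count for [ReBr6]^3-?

2

Each bromide is −1; balancing the −3 overall charge requires Re(III).
Re sits in group 7, so the d-electron count is 7 − 3 = 4.
The spin state decides the count: a 5d ion has a large Δₒ and is invariably low-spin.
An octahedral low-spin d⁴ ion is t₂g⁴e_g⁰, giving 2 unpaired electrons.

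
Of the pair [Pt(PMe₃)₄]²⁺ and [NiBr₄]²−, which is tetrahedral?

[NiBr₄]²−

For [Pt(PMe₃)₄]²⁺: Trimethylphosphine is neutral; balancing the +2 overall charge requires Pt(II). Group 10 minus oxidation state 2 gives a d⁸ configuration. A 5d d⁸ ion has a large crystal-field splitting; square planar leaves the high-energy d_{x²−y²} orbital empty and maximises CFSE. → square planar.
For [NiBr₄]²−: Each bromide is −1; balancing the −2 overall charge requires Ni(II). Ni sits in group 10, so the d-electron count is 10 − 2 = 8. Bromide is a weak-field ligand. With weak-field ligands the CFSE gain from square planar is small, so a 3d d⁸ ion takes the sterically preferred tetrahedral geometry. → tetrahedral.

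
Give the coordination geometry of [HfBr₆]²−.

octahedral

Each bromide is −1; balancing the −2 overall charge requires Hf(IV).
Hf sits in group 4, so the d-electron count is 4 − 4 = 0.
With 6 monodentate ligands the coordination number is 6.
Six donors around a single metal centre give an octahedral coordination sphere.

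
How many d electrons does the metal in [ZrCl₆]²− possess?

d0

Each chloride is −1; balancing the −2 overall charge requires Zr(IV).
Zirconium is a group-4 element; Zr(IV) is therefore d⁰.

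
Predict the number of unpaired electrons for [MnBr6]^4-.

5

Summing ligand charges against the −4 overall charge gives an oxidation state of +2 for manganese.
Manganese is a group-7 element; Mn(II) is therefore d⁵.
The spin state decides the count: Bromide is a weak-field ligand for a first-row metal, so the complex is high-spin.
An octahedral high-spin d⁵ ion is t₂g³e_g², giving 5 unpaired electrons.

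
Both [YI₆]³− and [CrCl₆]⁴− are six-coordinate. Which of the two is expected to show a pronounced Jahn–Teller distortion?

[CrCl₆]⁴−

[YI₆]³−: Summing ligand charges against the −3 overall charge gives an oxidation state of +3 for yttrium. Y sits in group 3, so the d-electron count is 3 − 3 = 0. The d⁰ configuration leaves the e_g set evenly filled (or empty) — no strong Jahn–Teller driving force.
[CrCl₆]⁴−: Summing ligand charges against the −4 overall charge gives an oxidation state of +2 for chromium. Chromium is a group-6 element; Cr(II) is therefore d⁴. Chloride is a weak-field ligand for a first-row metal, so the complex is high-spin. The t₂g³e_g¹ (high-spin) configuration has an unevenly filled e_g set; the Jahn–Teller theorem predicts a tetragonal distortion (typically axial elongation) to lift the degeneracy.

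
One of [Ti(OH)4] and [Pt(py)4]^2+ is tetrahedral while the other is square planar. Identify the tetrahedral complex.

[Ti(OH)4]

For [Ti(OH)4]: Summing ligand charges against the 0 overall charge gives an oxidation state of +4 for titanium. Titanium is a group-4 element; Ti(IV) is therefore d⁰. A d⁰ ion has no crystal-field stabilisation preference between square planar and tetrahedral, so four ligands adopt the sterically favoured tetrahedral geometry. → tetrahedral.
For [Pt(py)4]^2+: Pyridine is neutral; balancing the +2 overall charge requires Pt(II). Group 10 minus oxidation state 2 gives a d⁸ configuration. A 5d d⁸ ion has a large crystal-field splitting; square planar leaves the high-energy d_{x²−y²} orbital empty and maximises CFSE. → square planar.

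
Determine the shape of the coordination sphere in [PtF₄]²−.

Each fluoride is −1; balancing the −2 overall charge requires Pt(II).
Group 10 minus oxidation state 2 gives a d⁸ configuration.
Coordination number: 4.
A 5d d⁸ ion has a large crystal-field splitting; square planar leaves the high-energy d_{x²−y²} orbital empty and maximises CFSE.

square planar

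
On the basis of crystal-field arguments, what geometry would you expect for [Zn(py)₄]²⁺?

tetrahedral

Ligand charges: pyridine is neutral. With an overall charge of +2 the zinc centre must be in the +2 oxidation state.
Zn sits in group 12, so the d-electron count is 12 − 2 = 10.
With 4 monodentate ligands the coordination number is 4.
A d¹⁰ ion has no crystal-field stabilisation preference between square planar and tetrahedral, so four ligands adopt the sterically favoured tetrahedral geometry.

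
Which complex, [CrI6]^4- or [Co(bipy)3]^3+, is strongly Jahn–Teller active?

[CrI6]^4-: Summing ligand charges against the −4 overall charge gives an oxidation state of +2 for chromium. Cr sits in group 6, so the d-electron count is 6 − 2 = 4. Iodide is a weak-field ligand for a first-row metal, so the complex is high-spin. The t₂g³e_g¹ (high-spin) configuration has an unevenly filled e_g set; the Jahn–Teller theorem predicts a tetragonal distortion (typically axial elongation) to lift the degeneracy.
[Co(bipy)3]^3+: Ligand charges: 2,2′-bipyridine is neutral. With an overall charge of +3 the cobalt centre must be in the +3 oxidation state. Group 9 minus oxidation state 3 gives a d⁶ configuration. Co(III) has an exceptionally large octahedral splitting and is low-spin with essentially every ligand except fluoride. The d⁶ configuration leaves the e_g set evenly filled (or empty) — no strong Jahn–Teller driving force.

[CrI6]^4-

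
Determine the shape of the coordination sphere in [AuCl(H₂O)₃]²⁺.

Each chloride is −1; water is neutral; balancing the +2 overall charge requires Au(III).
Gold is a group-11 element; Au(III) is therefore d⁸.
Coordination number: 4.
A 5d d⁸ ion has a large crystal-field splitting; square planar leaves the high-energy d_{x²−y²} orbital empty and maximises CFSE.

square planar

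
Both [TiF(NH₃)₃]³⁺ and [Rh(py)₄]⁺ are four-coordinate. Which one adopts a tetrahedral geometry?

For [TiF(NH₃)₃]³⁺: Ligand charges: each fluoride is −1; ammonia is neutral. With an overall charge of +3 the titanium centre must be in the +4 oxidation state. Titanium is a group-4 element; Ti(IV) is therefore d⁰. A d⁰ ion has no crystal-field stabilisation preference between square planar and tetrahedral, so four ligands adopt the sterically favoured tetrahedral geometry. → tetrahedral.
For [Rh(py)₄]⁺: Pyridine is neutral; balancing the +1 overall charge requires Rh(I). Group 9 minus oxidation state 1 gives a d⁸ configuration. A 4d d⁸ ion has a large crystal-field splitting; square planar leaves the high-energy d_{x²−y²} orbital empty and maximises CFSE. → square planar.

[TiF(NH₃)₃]³⁺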